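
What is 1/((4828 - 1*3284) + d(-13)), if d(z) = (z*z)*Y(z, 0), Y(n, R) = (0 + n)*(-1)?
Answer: 1/3741 ≈ 0.00026731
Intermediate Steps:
Y(n, R) = -n (Y(n, R) = n*(-1) = -n)
d(z) = -z³ (d(z) = (z*z)*(-z) = z²*(-z) = -z³)
1/((4828 - 1*3284) + d(-13)) = 1/((4828 - 1*3284) - 1*(-13)³) = 1/((4828 - 3284) - 1*(-2197)) = 1/(1544 + 2197) = 1/3741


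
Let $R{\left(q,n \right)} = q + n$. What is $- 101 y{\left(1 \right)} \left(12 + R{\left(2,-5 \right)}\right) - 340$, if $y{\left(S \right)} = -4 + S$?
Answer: $2387$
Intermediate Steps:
$R{\left(q,n \right)} = n + q$
$- 101 y{\left(1 \right)} \left(12 + R{\left(2,-5 \right)}\right) - 340 = - 101 \left(-4 + 1\right) \left(12 + \left(-5 + 2\right)\right) - 340 = - 101 \left(- 3 \left(12 - 3\right)\right) - 340 = - 101 \left(\left(-3\right) 9\right) - 340 = \left(-101\right) \left(-27\right) - 340 = 2727 - 340 = 2387$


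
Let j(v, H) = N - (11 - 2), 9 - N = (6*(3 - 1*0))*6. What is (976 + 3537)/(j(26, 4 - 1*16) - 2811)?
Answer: -4513/2919 ≈ -1.5461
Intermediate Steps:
N = -99 (N = 9 - 6*(3 - 1*0)*6 = 9 - 6*(3 + 0)*6 = 9 - 6*3*6 = 9 - 18*6 = 9 - 1*108 = 9 - 108 = -99)
j(v, H) = -108 (j(v, H) = -99 - (11 - 2) = -99 - 1*9 = -99 - 9 = -108)
(976 + 3537)/(j(26, 4 - 1*16) - 2811) = (976 + 3537)/(-108 - 2811) = 4513/(-2919) = 4513*(-1/2919) = -4513/2919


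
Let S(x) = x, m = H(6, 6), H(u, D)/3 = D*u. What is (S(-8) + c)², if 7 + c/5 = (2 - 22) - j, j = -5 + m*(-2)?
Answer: 925444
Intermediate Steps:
H(u, D) = 3*D*u (H(u, D) = 3*(D*u) = 3*D*u)
m = 108 (m = 3*6*6 = 108)
j = -221 (j = -5 + 108*(-2) = -5 - 216 = -221)
c = 970 (c = -35 + 5*((2 - 22) - 1*(-221)) = -35 + 5*(-20 + 221) = -35 + 5*201 = -35 + 1005 = 970)
(S(-8) + c)² = (-8 + 970)² = 962² = 925444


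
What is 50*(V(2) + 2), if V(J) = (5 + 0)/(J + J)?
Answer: 325/2 ≈ 162.50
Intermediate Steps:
V(J) = 5/(2*J) (V(J) = 5/((2*J)) = 5*(1/(2*J)) = 5/(2*J))
50*(V(2) + 2) = 50*((5/2)/2 + 2) = 50*((5/2)*(1/2) + 2) = 50*(5/4 + 2) = 50*(13/4) = 325/2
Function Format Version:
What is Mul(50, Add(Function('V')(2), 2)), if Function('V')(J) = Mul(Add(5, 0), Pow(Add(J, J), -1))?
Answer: Rational(325, 2) ≈ 162.50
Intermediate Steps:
Function('V')(J) = Mul(Rational(5, 2), Pow(J, -1)) (Function('V')(J) = Mul(5, Pow(Mul(2, J), -1)) = Mul(5, Mul(Rational(1, 2), Pow(J, -1))) = Mul(Rational(5, 2), Pow(J, -1)))
Mul(50, Add(Function('V')(2), 2)) = Mul(50, Add(Mul(Rational(5, 2), Pow(2, -1)), 2)) = Mul(50, Add(Mul(Rational(5, 2), Rational(1, 2)), 2)) = Mul(50, Add(Rational(5, 4), 2)) = Mul(50, Rational(13, 4)) = Rational(325, 2)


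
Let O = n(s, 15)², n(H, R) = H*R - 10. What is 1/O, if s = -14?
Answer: 1/48400 ≈ 2.0661e-5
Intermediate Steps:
n(H, R) = -10 + H*R
O = 48400 (O = (-10 - 14*15)² = (-10 - 210)² = (-220)² = 48400)
1/O = 1/48400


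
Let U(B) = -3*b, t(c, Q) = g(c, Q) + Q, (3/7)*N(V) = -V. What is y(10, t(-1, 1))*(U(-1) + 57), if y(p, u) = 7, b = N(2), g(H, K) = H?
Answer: 497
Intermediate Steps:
N(V) = -7*V/3 (N(V) = 7*(-V)/3 = -7*V/3)
b = -14/3 (b = -7/3*2 = -14/3 ≈ -4.6667)
t(c, Q) = Q + c (t(c, Q) = c + Q = Q + c)
U(B) = 14 (U(B) = -3*(-14/3) = 14)
y(10, t(-1, 1))*(U(-1) + 57) = 7*(14 + 57) = 7*71 = 497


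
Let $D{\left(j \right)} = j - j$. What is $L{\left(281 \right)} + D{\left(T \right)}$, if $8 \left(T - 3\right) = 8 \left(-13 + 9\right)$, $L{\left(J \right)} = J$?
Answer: $281$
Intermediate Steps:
$T = -1$ ($T = 3 + \frac{8 \left(-13 + 9\right)}{8} = 3 + \frac{8 \left(-4\right)}{8} = 3 + \frac{1}{8} \left(-32\right) = 3 - 4 = -1$)
$D{\left(j \right)} = 0$
$L{\left(281 \right)} + D{\left(T \right)} = 281 + 0 = 281$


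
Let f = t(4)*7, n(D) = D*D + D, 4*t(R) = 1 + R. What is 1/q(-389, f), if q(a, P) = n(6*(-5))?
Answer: 1/870 ≈ 0.0011494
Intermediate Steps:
t(R) = 1/4 + R/4 (t(R) = (1 + R)/4 = 1/4 + R/4)
n(D) = D + D**2 (n(D) = D**2 + D = D + D**2)
f = 35/4 (f = (1/4 + (1/4)*4)*7 = (1/4 + 1)*7 = (5/4)*7 = 35/4 ≈ 8.7500)
q(a, P) = 870 (q(a, P) = (6*(-5))*(1 + 6*(-5)) = -30*(1 - 30) = -30*(-29) = 870)
1/q(-389, f) = 1/870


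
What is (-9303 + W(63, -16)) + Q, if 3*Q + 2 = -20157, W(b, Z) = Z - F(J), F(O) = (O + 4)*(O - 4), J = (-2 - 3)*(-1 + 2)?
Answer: -48143/3 ≈ -16048.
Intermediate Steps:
J = -5 (J = -5*1 = -5)
F(O) = (-4 + O)*(4 + O) (F(O) = (4 + O)*(-4 + O) = (-4 + O)*(4 + O))
W(b, Z) = -9 + Z (W(b, Z) = Z - (-16 + (-5)**2) = Z - (-16 + 25) = Z - 1*9 = Z - 9 = -9 + Z)
Q = -20159/3 (Q = -2/3 + (1/3)*(-20157) = -2/3 - 6719 = -20159/3 ≈ -6719.7)
(-9303 + W(63, -16)) + Q = (-9303 + (-9 - 16)) - 20159/3 = (-9303 - 25) - 20159/3 = -9328 - 20159/3 = -48143/3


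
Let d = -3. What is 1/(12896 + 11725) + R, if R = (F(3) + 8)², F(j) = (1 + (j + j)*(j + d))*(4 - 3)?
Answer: 1994302/24621 ≈ 81.000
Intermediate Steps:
F(j) = 1 + 2*j*(-3 + j) (F(j) = (1 + (j + j)*(j - 3))*(4 - 3) = (1 + (2*j)*(-3 + j))*1 = (1 + 2*j*(-3 + j))*1 = 1 + 2*j*(-3 + j))
R = 81 (R = ((1 - 6*3 + 2*3²) + 8)² = ((1 - 18 + 2*9) + 8)² = ((1 - 18 + 18) + 8)² = (1 + 8)² = 9² = 81)
1/(12896 + 11725) + R = 1/(12896 + 11725) + 81 = 1/24621 + 81 = 1994302/24621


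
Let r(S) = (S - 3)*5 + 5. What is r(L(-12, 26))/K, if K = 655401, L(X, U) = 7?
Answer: 25/655401 ≈ 3.8145e-5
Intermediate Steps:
r(S) = -10 + 5*S (r(S) = (-3 + S)*5 + 5 = (-15 + 5*S) + 5 = -10 + 5*S)
r(L(-12, 26))/K = (-10 + 5*7)/655401 = (-10 + 35)*(1/655401) = 25*(1/655401) = 25/655401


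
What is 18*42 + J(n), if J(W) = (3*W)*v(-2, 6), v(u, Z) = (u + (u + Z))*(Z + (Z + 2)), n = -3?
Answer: 504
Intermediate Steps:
v(u, Z) = (2 + 2*Z)*(Z + 2*u) (v(u, Z) = (u + (Z + u))*(Z + (2 + Z)) = (Z + 2*u)*(2 + 2*Z) = (2 + 2*Z)*(Z + 2*u))
J(W) = 84*W (J(W) = (3*W)*(2*6 + 2*6² + 4*(-2) + 4*6*(-2)) = (3*W)*(12 + 2*36 - 8 - 48) = (3*W)*(12 + 72 - 8 - 48) = (3*W)*28 = 84*W)
18*42 + J(n) = 18*42 + 84*(-3) = 756 - 252 = 504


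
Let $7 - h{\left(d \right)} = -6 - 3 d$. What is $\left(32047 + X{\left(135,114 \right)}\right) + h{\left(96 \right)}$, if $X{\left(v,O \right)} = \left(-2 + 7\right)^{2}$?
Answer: $32373$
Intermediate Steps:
$X{\left(v,O \right)} = 25$ ($X{\left(v,O \right)} = 5^{2} = 25$)
$h{\left(d \right)} = 13 + 3 d$ ($h{\left(d \right)} = 7 - \left(-6 - 3 d\right) = 7 + \left(6 + 3 d\right) = 13 + 3 d$)
$\left(32047 + X{\left(135,114 \right)}\right) + h{\left(96 \right)} = \left(32047 + 25\right) + \left(13 + 3 \cdot 96\right) = 32072 + \left(13 + 288\right) = 32072 + 301 = 32373$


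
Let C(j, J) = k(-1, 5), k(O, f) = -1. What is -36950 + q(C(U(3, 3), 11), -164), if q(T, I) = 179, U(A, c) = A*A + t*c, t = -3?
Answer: -36771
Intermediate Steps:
U(A, c) = A**2 - 3*c (U(A, c) = A*A - 3*c = A**2 - 3*c)
C(j, J) = -1
-36950 + q(C(U(3, 3), 11), -164) = -36950 + 179 = -36771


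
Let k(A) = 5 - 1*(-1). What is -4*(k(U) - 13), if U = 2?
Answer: 28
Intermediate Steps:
k(A) = 6 (k(A) = 5 + 1 = 6)
-4*(k(U) - 13) = -4*(6 - 13) = -4*(-7) = 28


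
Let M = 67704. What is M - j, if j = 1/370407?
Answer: 25078035527/370407 ≈ 67704.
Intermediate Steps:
j = 1/370407 ≈ 2.6997e-6
M - j = 67704 - 1*1/370407 = 67704 - 1/370407 = 25078035527/370407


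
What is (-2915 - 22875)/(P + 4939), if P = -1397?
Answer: -12895/1771 ≈ -7.2812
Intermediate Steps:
(-2915 - 22875)/(P + 4939) = (-2915 - 22875)/(-1397 + 4939) = -25790/3542 = -25790*1/3542 = -12895/1771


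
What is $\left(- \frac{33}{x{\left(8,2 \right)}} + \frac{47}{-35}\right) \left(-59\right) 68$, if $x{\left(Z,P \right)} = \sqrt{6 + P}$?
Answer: $\frac{188564}{35} + 33099 \sqrt{2} \approx 52197.0$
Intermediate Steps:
$\left(- \frac{33}{x{\left(8,2 \right)}} + \frac{47}{-35}\right) \left(-59\right) 68 = \left(- \frac{33}{\sqrt{6 + 2}} + \frac{47}{-35}\right) \left(-59\right) 68 = \left(- \frac{33}{\sqrt{8}} + 47 \left(- \frac{1}{35}\right)\right) \left(-59\right) 68 = \left(- \frac{33}{2 \sqrt{2}} - \frac{47}{35}\right) \left(-59\right) 68 = \left(- 33 \frac{\sqrt{2}}{4} - \frac{47}{35}\right) \left(-59\right) 68 = \left(- \frac{33 \sqrt{2}}{4} - \frac{47}{35}\right) \left(-59\right) 68 = \left(- \frac{47}{35} - \frac{33 \sqrt{2}}{4}\right) \left(-59\right) 68 = \left(\frac{2773}{35} + \frac{1947 \sqrt{2}}{4}\right) 68 = \frac{188564}{35} + 33099 \sqrt{2}$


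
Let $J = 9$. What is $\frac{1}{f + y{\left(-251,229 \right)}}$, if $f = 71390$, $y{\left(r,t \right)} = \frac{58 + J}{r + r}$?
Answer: $\frac{502}{35837713} \approx 1.4008 \cdot 10^{-5}$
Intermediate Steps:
$y{\left(r,t \right)} = \frac{67}{2 r}$ ($y{\left(r,t \right)} = \frac{58 + 9}{r + r} = \frac{67}{2 r}$)
$\frac{1}{f + y{\left(-251,229 \right)}} = \frac{1}{71390 + \frac{67}{2 \left(-251\right)}} = \frac{1}{71390 + \frac{67}{2} \left(- \frac{1}{251}\right)} = \frac{1}{71390 - \frac{67}{502}} = \frac{1}{\frac{35837713}{502}} = \frac{502}{35837713}$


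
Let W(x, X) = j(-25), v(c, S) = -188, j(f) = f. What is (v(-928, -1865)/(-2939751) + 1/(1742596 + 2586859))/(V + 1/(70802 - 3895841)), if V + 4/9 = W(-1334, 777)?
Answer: -1041529165429783/412906164711424575100 ≈ -2.5224e-6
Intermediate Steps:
W(x, X) = -25
V = -229/9 (V = -4/9 - 25 = -229/9 ≈ -25.444)
(v(-928, -1865)/(-2939751) + 1/(1742596 + 2586859))/(V + 1/(70802 - 3895841)) = (-188/(-2939751) + 1/(1742596 + 2586859))/(-229/9 + 1/(70802 - 3895841)) = (-188*(-1/2939751) + 1/4329455)/(-229/9 + 1/(-3825039)) = (188/2939751 + 1/4329455)/(-229/9 - 1/3825039) = 816877291/(12727519665705*(-291977980/11475117)) = (816877291/12727519665705)*(-11475117/291977980) = -1041529165429783/412906164711424575100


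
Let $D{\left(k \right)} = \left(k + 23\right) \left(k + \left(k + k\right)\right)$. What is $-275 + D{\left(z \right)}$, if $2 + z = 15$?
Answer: $1129$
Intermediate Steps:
$z = 13$ ($z = -2 + 15 = 13$)
$D{\left(k \right)} = 3 k \left(23 + k\right)$ ($D{\left(k \right)} = \left(23 + k\right) \left(k + 2 k\right) = \left(23 + k\right) 3 k = 3 k \left(23 + k\right)$)
$-275 + D{\left(z \right)} = -275 + 3 \cdot 13 \left(23 + 13\right) = -275 + 3 \cdot 13 \cdot 36 = -275 + 1404 = 1129$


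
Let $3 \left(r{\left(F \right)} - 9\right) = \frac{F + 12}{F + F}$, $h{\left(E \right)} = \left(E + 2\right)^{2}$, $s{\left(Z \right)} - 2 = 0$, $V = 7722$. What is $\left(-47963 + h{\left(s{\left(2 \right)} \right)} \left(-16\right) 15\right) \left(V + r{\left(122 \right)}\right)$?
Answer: $- \frac{146582442239}{366} \approx -4.005 \cdot 10^{8}$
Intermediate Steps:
$s{\left(Z \right)} = 2$ ($s{\left(Z \right)} = 2 + 0 = 2$)
$h{\left(E \right)} = \left(2 + E\right)^{2}$
$r{\left(F \right)} = 9 + \frac{12 + F}{6 F}$ ($r{\left(F \right)} = 9 + \frac{\left(F + 12\right) \frac{1}{F + F}}{3} = 9 + \frac{\left(12 + F\right) \frac{1}{2 F}}{3} = 9 + \frac{\frac{1}{2} \frac{1}{F} \left(12 + F\right)}{3} = 9 + \frac{12 + F}{6 F}$)
$\left(-47963 + h{\left(s{\left(2 \right)} \right)} \left(-16\right) 15\right) \left(V + r{\left(122 \right)}\right) = \left(-47963 + \left(2 + 2\right)^{2} \left(-16\right) 15\right) \left(7722 + \left(\frac{55}{6} + \frac{2}{122}\right)\right) = \left(-47963 + 4^{2} \left(-16\right) 15\right) \left(7722 + \left(\frac{55}{6} + 2 \cdot \frac{1}{122}\right)\right) = \left(-47963 + 16 \left(-16\right) 15\right) \left(7722 + \left(\frac{55}{6} + \frac{1}{61}\right)\right) = \left(-47963 - 3840\right) \left(7722 + \frac{3361}{366}\right) = \left(-47963 - 3840\right) \frac{2829613}{366} = \left(-51803\right) \frac{2829613}{366} = - \frac{146582442239}{366}$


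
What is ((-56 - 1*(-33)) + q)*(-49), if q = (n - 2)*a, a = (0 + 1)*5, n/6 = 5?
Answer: -5733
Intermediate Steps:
n = 30 (n = 6*5 = 30)
a = 5 (a = 1*5 = 5)
q = 140 (q = (30 - 2)*5 = 28*5 = 140)
((-56 - 1*(-33)) + q)*(-49) = ((-56 - 1*(-33)) + 140)*(-49) = ((-56 + 33) + 140)*(-49) = (-23 + 140)*(-49) = 117*(-49) = -5733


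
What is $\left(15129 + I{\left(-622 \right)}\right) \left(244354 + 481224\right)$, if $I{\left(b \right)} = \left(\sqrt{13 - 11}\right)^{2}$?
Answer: $10978720718$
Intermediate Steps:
$I{\left(b \right)} = 2$ ($I{\left(b \right)} = \left(\sqrt{2}\right)^{2} = 2$)
$\left(15129 + I{\left(-622 \right)}\right) \left(244354 + 481224\right) = \left(15129 + 2\right) \left(244354 + 481224\right) = 15131 \cdot 725578 = 10978720718$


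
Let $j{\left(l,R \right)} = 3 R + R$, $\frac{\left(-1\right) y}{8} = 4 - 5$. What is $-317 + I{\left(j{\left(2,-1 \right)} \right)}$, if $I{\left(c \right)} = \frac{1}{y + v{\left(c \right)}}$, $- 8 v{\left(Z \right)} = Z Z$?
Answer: $- \frac{1901}{6} \approx -316.83$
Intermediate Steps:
$v{\left(Z \right)} = - \frac{Z^{2}}{8}$ ($v{\left(Z \right)} = - \frac{Z Z}{8} = - \frac{Z^{2}}{8}$)
$y = 8$ ($y = - 8 \left(4 - 5\right) = \left(-8\right) \left(-1\right) = 8$)
$j{\left(l,R \right)} = 4 R$
$I{\left(c \right)} = \frac{1}{8 - \frac{c^{2}}{8}}$
$-317 + I{\left(j{\left(2,-1 \right)} \right)} = -317 - \frac{8}{-64 + \left(4 \left(-1\right)\right)^{2}} = -317 - \frac{8}{-64 + \left(-4\right)^{2}} = -317 - \frac{8}{-64 + 16} = -317 - \frac{8}{-48} = -317 - - \frac{1}{6} = -317 + \frac{1}{6} = - \frac{1901}{6}$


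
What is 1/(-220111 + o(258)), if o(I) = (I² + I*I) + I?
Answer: -1/86725 ≈ -1.1531e-5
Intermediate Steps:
o(I) = I + 2*I² (o(I) = (I² + I²) + I = 2*I² + I = I + 2*I²)
1/(-220111 + o(258)) = 1/(-220111 + 258*(1 + 2*258)) = 1/(-220111 + 258*(1 + 516)) = 1/(-220111 + 258*517) = 1/(-220111 + 133386) = 1/(-86725) = -1/86725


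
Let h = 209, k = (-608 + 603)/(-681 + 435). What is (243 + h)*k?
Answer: 1130/123 ≈ 9.1870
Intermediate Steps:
k = 5/246 (k = -5/(-246) = -5*(-1/246) = 5/246 ≈ 0.020325)
(243 + h)*k = (243 + 209)*(5/246) = 452*(5/246) = 1130/123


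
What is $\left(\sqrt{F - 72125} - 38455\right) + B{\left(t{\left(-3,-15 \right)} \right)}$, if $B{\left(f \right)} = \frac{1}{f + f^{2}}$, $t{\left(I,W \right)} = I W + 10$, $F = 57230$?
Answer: $- \frac{118441399}{3080} + 3 i \sqrt{1655} \approx -38455.0 + 122.05 i$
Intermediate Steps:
$t{\left(I,W \right)} = 10 + I W$
$\left(\sqrt{F - 72125} - 38455\right) + B{\left(t{\left(-3,-15 \right)} \right)} = \left(\sqrt{57230 - 72125} - 38455\right) + \frac{1}{\left(10 - -45\right) \left(1 + \left(10 - -45\right)\right)} = \left(\sqrt{-14895} - 38455\right) + \frac{1}{\left(10 + 45\right) \left(1 + \left(10 + 45\right)\right)} = \left(3 i \sqrt{1655} - 38455\right) + \frac{1}{55 \left(1 + 55\right)} = \left(-38455 + 3 i \sqrt{1655}\right) + \frac{1}{55 \cdot 56} = \left(-38455 + 3 i \sqrt{1655}\right) + \frac{1}{55} \cdot \frac{1}{56} = \left(-38455 + 3 i \sqrt{1655}\right) + \frac{1}{3080} = - \frac{118441399}{3080} + 3 i \sqrt{1655}$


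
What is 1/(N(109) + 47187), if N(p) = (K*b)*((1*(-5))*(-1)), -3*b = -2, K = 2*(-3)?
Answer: 1/47167 ≈ 2.1201e-5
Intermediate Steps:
K = -6
b = 2/3 (b = -1/3*(-2) = 2/3 ≈ 0.66667)
N(p) = -20 (N(p) = (-6*2/3)*((1*(-5))*(-1)) = -(-20)*(-1) = -4*5 = -20)
1/(N(109) + 47187) = 1/(-20 + 47187) = 1/47167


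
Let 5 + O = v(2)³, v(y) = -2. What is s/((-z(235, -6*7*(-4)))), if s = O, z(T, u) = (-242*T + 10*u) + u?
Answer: -13/55022 ≈ -0.00023627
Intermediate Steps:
z(T, u) = -242*T + 11*u
O = -13 (O = -5 + (-2)³ = -5 - 8 = -13)
s = -13
s/((-z(235, -6*7*(-4)))) = -13*(-1/(-242*235 + 11*(-6*7*(-4)))) = -13*(-1/(-56870 + 11*(-42*(-4)))) = -13*(-1/(-56870 + 11*168)) = -13*(-1/(-56870 + 1848)) = -13/((-1*(-55022))) = -13/55022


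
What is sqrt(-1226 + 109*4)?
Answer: I*sqrt(790) ≈ 28.107*I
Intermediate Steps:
sqrt(-1226 + 109*4) = sqrt(-1226 + 436) = sqrt(-790) = I*sqrt(790)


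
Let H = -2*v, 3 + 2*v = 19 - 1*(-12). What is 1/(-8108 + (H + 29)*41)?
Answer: -1/8067 ≈ -0.00012396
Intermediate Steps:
v = 14 (v = -3/2 + (19 - 1*(-12))/2 = -3/2 + (19 + 12)/2 = -3/2 + (½)*31 = -3/2 + 31/2 = 14)
H = -28 (H = -2*14 = -28)
1/(-8108 + (H + 29)*41) = 1/(-8108 + (-28 + 29)*41) = 1/(-8108 + 1*41) = 1/(-8108 + 41) = 1/(-8067) = -1/8067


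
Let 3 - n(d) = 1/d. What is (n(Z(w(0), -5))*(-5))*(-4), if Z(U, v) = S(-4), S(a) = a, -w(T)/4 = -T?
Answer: 65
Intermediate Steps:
w(T) = 4*T (w(T) = -(-4)*T = 4*T)
Z(U, v) = -4
n(d) = 3 - 1/d
(n(Z(w(0), -5))*(-5))*(-4) = ((3 - 1/(-4))*(-5))*(-4) = ((3 - 1*(-1/4))*(-5))*(-4) = ((3 + 1/4)*(-5))*(-4) = ((13/4)*(-5))*(-4) = -65/4*(-4) = 65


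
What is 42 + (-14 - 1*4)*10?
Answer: -138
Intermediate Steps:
42 + (-14 - 1*4)*10 = 42 + (-14 - 4)*10 = 42 - 18*10 = 42 - 180 = -138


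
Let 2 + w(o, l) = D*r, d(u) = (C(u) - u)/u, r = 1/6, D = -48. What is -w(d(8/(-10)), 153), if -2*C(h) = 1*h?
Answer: 10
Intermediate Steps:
r = ⅙ ≈ 0.16667
C(h) = -h/2
d(u) = -3/2 (d(u) = (-u/2 - u)/u = (-3*u/2)/u = -3/2)
w(o, l) = -10 (w(o, l) = -2 - 48*⅙ = -2 - 8 = -10)
-w(d(8/(-10)), 153) = -1*(-10) = 10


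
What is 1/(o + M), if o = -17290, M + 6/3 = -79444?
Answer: -1/96736 ≈ -1.0337e-5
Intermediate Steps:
M = -79446 (M = -2 - 79444 = -79446)
1/(o + M) = 1/(-17290 - 79446) = 1/(-96736) = -1/96736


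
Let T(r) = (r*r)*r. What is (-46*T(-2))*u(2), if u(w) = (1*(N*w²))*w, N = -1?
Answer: -2944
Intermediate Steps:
T(r) = r³ (T(r) = r²*r = r³)
u(w) = -w³ (u(w) = (1*(-w²))*w = (-w²)*w = -w³)
(-46*T(-2))*u(2) = (-46*(-2)³)*(-1*2³) = (-46*(-8))*(-1*8) = 368*(-8) = -2944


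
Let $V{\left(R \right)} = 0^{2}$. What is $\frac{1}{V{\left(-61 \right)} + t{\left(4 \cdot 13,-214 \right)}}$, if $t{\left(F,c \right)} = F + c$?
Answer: $- \frac{1}{162} \approx -0.0061728$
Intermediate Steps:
$V{\left(R \right)} = 0$
$\frac{1}{V{\left(-61 \right)} + t{\left(4 \cdot 13,-214 \right)}} = \frac{1}{0 + \left(4 \cdot 13 - 214\right)} = \frac{1}{0 + \left(52 - 214\right)} = \frac{1}{0 - 162} = \frac{1}{-162} = - \frac{1}{162}$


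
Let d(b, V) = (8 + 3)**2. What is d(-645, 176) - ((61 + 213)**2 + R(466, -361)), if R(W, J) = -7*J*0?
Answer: -74955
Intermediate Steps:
R(W, J) = 0
d(b, V) = 121 (d(b, V) = 11**2 = 121)
d(-645, 176) - ((61 + 213)**2 + R(466, -361)) = 121 - ((61 + 213)**2 + 0) = 121 - (274**2 + 0) = 121 - (75076 + 0) = 121 - 1*75076 = 121 - 75076 = -74955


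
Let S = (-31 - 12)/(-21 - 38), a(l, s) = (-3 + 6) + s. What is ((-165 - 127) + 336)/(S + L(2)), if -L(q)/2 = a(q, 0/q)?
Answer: -2596/311 ≈ -8.3473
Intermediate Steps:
a(l, s) = 3 + s
L(q) = -6 (L(q) = -2*(3 + 0/q) = -2*(3 + 0) = -2*3 = -6)
S = 43/59 (S = -43/(-59) = -43*(-1/59) = 43/59 ≈ 0.72881)
((-165 - 127) + 336)/(S + L(2)) = ((-165 - 127) + 336)/(43/59 - 6) = (-292 + 336)/(-311/59) = 44*(-59/311) = -2596/311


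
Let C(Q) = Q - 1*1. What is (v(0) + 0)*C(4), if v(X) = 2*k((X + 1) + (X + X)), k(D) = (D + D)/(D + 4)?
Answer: 12/5 ≈ 2.4000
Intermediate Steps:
C(Q) = -1 + Q (C(Q) = Q - 1 = -1 + Q)
k(D) = 2*D/(4 + D) (k(D) = (2*D)/(4 + D) = 2*D/(4 + D))
v(X) = 4*(1 + 3*X)/(5 + 3*X) (v(X) = 2*(2*((X + 1) + (X + X))/(4 + ((X + 1) + (X + X)))) = 2*(2*((1 + X) + 2*X)/(4 + ((1 + X) + 2*X))) = 2*(2*(1 + 3*X)/(4 + (1 + 3*X))) = 2*(2*(1 + 3*X)/(5 + 3*X)) = 4*(1 + 3*X)/(5 + 3*X))
(v(0) + 0)*C(4) = (4*(1 + 3*0)/(5 + 3*0) + 0)*(-1 + 4) = (4*(1 + 0)/(5 + 0) + 0)*3 = (4*1/5 + 0)*3 = (4*(⅕)*1 + 0)*3 = (⅘ + 0)*3 = (⅘)*3 = 12/5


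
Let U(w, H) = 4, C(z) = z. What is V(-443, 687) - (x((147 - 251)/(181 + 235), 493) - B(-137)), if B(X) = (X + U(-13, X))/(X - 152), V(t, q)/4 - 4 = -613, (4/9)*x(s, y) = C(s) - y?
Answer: -6130163/4624 ≈ -1325.7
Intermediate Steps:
x(s, y) = -9*y/4 + 9*s/4 (x(s, y) = 9*(s - y)/4 = -9*y/4 + 9*s/4)
V(t, q) = -2436 (V(t, q) = 16 + 4*(-613) = 16 - 2452 = -2436)
B(X) = (4 + X)/(-152 + X) (B(X) = (X + 4)/(X - 152) = (4 + X)/(-152 + X))
V(-443, 687) - (x((147 - 251)/(181 + 235), 493) - B(-137)) = -2436 - ((-9/4*493 + 9*((147 - 251)/(181 + 235))/4) - (4 - 137)/(-152 - 137)) = -2436 - ((-4437/4 + 9*(-104/416)/4) - (-133)/(-289)) = -2436 - ((-4437/4 + 9*(-104*1/416)/4) - (-1)*(-133)/289) = -2436 - ((-4437/4 + (9/4)*(-1/4)) - 1*133/289) = -2436 - ((-4437/4 - 9/16) - 133/289) = -2436 - (-17757/16 - 133/289) = -2436 - 1*(-5133901/4624) = -2436 + 5133901/4624 = -6130163/4624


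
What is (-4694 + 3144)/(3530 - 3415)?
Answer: -310/23 ≈ -13.478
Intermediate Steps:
(-4694 + 3144)/(3530 - 3415) = -1550/115 = -1550*1/115 = -310/23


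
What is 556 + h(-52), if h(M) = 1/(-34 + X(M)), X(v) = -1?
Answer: 19459/35 ≈ 555.97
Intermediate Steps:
h(M) = -1/35 (h(M) = 1/(-34 - 1) = 1/(-35) = -1/35)
556 + h(-52) = 556 - 1/35 = 19459/35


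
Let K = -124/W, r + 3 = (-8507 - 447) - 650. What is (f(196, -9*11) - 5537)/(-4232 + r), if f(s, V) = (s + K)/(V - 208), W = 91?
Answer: 154704881/386620143 ≈ 0.40015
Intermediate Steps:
r = -9607 (r = -3 + ((-8507 - 447) - 650) = -3 + (-8954 - 650) = -3 - 9604 = -9607)
K = -124/91 ≈ -1.3626
f(s, V) = (-124/91 + s)/(-208 + V) (f(s, V) = (s - 124/91)/(V - 208) = (-124/91 + s)/(-208 + V))
(f(196, -9*11) - 5537)/(-4232 + r) = ((-124/91 + 196)/(-208 - 9*11) - 5537)/(-4232 - 9607) = ((17712/91)/(-208 - 99) - 5537)/(-13839) = ((17712/91)/(-307) - 5537)*(-1/13839) = (-1/307*17712/91 - 5537)*(-1/13839) = (-17712/27937 - 5537)*(-1/13839) = -154704881/27937*(-1/13839) = 154704881/386620143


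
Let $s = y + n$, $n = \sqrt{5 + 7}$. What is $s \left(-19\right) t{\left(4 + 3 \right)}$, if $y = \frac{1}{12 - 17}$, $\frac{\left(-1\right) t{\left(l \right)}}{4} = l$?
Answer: $- \frac{532}{5} + 1064 \sqrt{3} \approx 1736.5$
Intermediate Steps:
$t{\left(l \right)} = - 4 l$
$y = - \frac{1}{5}$ ($y = \frac{1}{-5} = - \frac{1}{5} \approx -0.2$)
$n = 2 \sqrt{3}$ ($n = \sqrt{12} = 2 \sqrt{3} \approx 3.4641$)
$s = - \frac{1}{5} + 2 \sqrt{3} \approx 3.2641$
$s \left(-19\right) t{\left(4 + 3 \right)} = \left(- \frac{1}{5} + 2 \sqrt{3}\right) \left(-19\right) \left(- 4 \left(4 + 3\right)\right) = \left(\frac{19}{5} - 38 \sqrt{3}\right) \left(\left(-4\right) 7\right) = \left(\frac{19}{5} - 38 \sqrt{3}\right) \left(-28\right) = - \frac{532}{5} + 1064 \sqrt{3}$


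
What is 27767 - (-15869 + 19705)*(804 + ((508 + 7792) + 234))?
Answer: -35792801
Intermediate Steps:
27767 - (-15869 + 19705)*(804 + ((508 + 7792) + 234)) = 27767 - 3836*(804 + (8300 + 234)) = 27767 - 3836*(804 + 8534) = 27767 - 3836*9338 = 27767 - 1*35820568 = 27767 - 35820568 = -35792801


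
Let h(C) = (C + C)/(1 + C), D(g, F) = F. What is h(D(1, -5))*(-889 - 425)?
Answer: -3285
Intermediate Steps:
h(C) = 2*C/(1 + C) (h(C) = (2*C)/(1 + C) = 2*C/(1 + C))
h(D(1, -5))*(-889 - 425) = (2*(-5)/(1 - 5))*(-889 - 425) = (2*(-5)/(-4))*(-1314) = (2*(-5)*(-1/4))*(-1314) = (5/2)*(-1314) = -3285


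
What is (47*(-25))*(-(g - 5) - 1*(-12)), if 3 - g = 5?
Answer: -22325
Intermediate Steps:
g = -2 (g = 3 - 1*5 = 3 - 5 = -2)
(47*(-25))*(-(g - 5) - 1*(-12)) = (47*(-25))*(-(-2 - 5) - 1*(-12)) = -1175*(-1*(-7) + 12) = -1175*(7 + 12) = -1175*19 = -22325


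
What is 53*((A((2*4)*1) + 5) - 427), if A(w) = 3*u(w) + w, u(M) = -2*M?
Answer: -24486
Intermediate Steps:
A(w) = -5*w (A(w) = 3*(-2*w) + w = -6*w + w = -5*w)
53*((A((2*4)*1) + 5) - 427) = 53*((-5*2*4 + 5) - 427) = 53*((-40 + 5) - 427) = 53*(-35 - 427) = 53*(-462) = -24486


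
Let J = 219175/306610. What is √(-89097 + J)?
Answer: I*√335036573431478/61322 ≈ 298.49*I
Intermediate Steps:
J = 43835/61322 (J = 219175*(1/306610) = 43835/61322 ≈ 0.71483)
√(-89097 + J) = √(-89097 + 43835/61322) = √(-5463562399/61322) = I*√335036573431478/61322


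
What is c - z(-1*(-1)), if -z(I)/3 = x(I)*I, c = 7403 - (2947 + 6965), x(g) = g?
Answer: -2506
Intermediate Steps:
c = -2509 (c = 7403 - 1*9912 = 7403 - 9912 = -2509)
z(I) = -3*I² (z(I) = -3*I*I = -3*I²)
c - z(-1*(-1)) = -2509 - (-3)*(-1*(-1))² = -2509 - (-3)*1² = -2509 - (-3) = -2509 - 1*(-3) = -2509 + 3 = -2506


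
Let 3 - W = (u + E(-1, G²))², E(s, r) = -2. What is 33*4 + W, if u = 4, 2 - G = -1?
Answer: 131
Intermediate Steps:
G = 3 (G = 2 - 1*(-1) = 2 + 1 = 3)
W = -1 (W = 3 - (4 - 2)² = 3 - 1*2² = 3 - 1*4 = 3 - 4 = -1)
33*4 + W = 33*4 - 1 = 132 - 1 = 131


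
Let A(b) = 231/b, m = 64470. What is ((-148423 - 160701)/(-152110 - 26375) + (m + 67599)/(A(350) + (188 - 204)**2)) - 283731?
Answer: -648702705695113/2290498005 ≈ -2.8321e+5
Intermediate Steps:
((-148423 - 160701)/(-152110 - 26375) + (m + 67599)/(A(350) + (188 - 204)**2)) - 283731 = ((-148423 - 160701)/(-152110 - 26375) + (64470 + 67599)/(231/350 + (188 - 204)**2)) - 283731 = (-309124/(-178485) + 132069/(231*(1/350) + (-16)**2)) - 283731 = (-309124*(-1/178485) + 132069/(33/50 + 256)) - 283731 = (309124/178485 + 132069/(12833/50)) - 283731 = (309124/178485 + 132069*(50/12833)) - 283731 = (309124/178485 + 6603450/12833) - 283731 = 1182583761542/2290498005 - 283731 = -648702705695113/2290498005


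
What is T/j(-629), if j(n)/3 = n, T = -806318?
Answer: 806318/1887 ≈ 427.30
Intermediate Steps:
j(n) = 3*n
T/j(-629) = -806318/(3*(-629)) = -806318/(-1887) = -806318*(-1/1887) = 806318/1887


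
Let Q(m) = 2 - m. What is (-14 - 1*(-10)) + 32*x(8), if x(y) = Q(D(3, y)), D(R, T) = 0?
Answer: 60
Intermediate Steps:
x(y) = 2 (x(y) = 2 - 1*0 = 2 + 0 = 2)
(-14 - 1*(-10)) + 32*x(8) = (-14 - 1*(-10)) + 32*2 = (-14 + 10) + 64 = -4 + 64 = 60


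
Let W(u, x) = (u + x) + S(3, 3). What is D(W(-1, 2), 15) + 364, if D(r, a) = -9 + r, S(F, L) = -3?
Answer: 353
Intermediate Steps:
W(u, x) = -3 + u + x (W(u, x) = (u + x) - 3 = -3 + u + x)
D(W(-1, 2), 15) + 364 = (-9 + (-3 - 1 + 2)) + 364 = (-9 - 2) + 364 = -11 + 364 = 353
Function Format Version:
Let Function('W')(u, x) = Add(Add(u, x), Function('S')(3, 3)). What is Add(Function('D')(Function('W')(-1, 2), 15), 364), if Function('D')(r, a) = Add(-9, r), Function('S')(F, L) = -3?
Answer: 353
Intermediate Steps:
Function('W')(u, x) = Add(-3, u, x) (Function('W')(u, x) = Add(Add(u, x), -3) = Add(-3, u, x))
Add(Function('D')(Function('W')(-1, 2), 15), 364) = Add(Add(-9, Add(-3, -1, 2)), 364) = Add(Add(-9, -2), 364) = Add(-11, 364) = 353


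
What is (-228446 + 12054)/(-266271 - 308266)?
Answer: 216392/574537 ≈ 0.37664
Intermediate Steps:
(-228446 + 12054)/(-266271 - 308266) = -216392/(-574537) = -216392*(-1/574537) = 216392/574537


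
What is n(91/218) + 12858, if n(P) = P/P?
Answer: 12859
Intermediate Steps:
n(P) = 1
n(91/218) + 12858 = 1 + 12858 = 12859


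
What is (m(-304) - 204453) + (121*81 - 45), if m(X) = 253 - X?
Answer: -194140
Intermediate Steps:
(m(-304) - 204453) + (121*81 - 45) = ((253 - 1*(-304)) - 204453) + (121*81 - 45) = ((253 + 304) - 204453) + (9801 - 45) = (557 - 204453) + 9756 = -203896 + 9756 = -194140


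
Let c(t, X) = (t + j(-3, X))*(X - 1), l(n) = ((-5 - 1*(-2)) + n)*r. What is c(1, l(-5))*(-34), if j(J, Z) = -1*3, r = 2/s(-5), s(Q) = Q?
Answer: 748/5 ≈ 149.60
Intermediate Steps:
r = -⅖ (r = 2/(-5) = 2*(-⅕) = -⅖ ≈ -0.40000)
j(J, Z) = -3
l(n) = 6/5 - 2*n/5 (l(n) = ((-5 - 1*(-2)) + n)*(-⅖) = ((-5 + 2) + n)*(-⅖) = (-3 + n)*(-⅖) = 6/5 - 2*n/5)
c(t, X) = (-1 + X)*(-3 + t) (c(t, X) = (t - 3)*(X - 1) = (-3 + t)*(-1 + X) = (-1 + X)*(-3 + t))
c(1, l(-5))*(-34) = (3 - 1*1 - 3*(6/5 - ⅖*(-5)) + (6/5 - ⅖*(-5))*1)*(-34) = (3 - 1 - 3*(6/5 + 2) + (6/5 + 2)*1)*(-34) = (3 - 1 - 3*16/5 + (16/5)*1)*(-34) = (3 - 1 - 48/5 + 16/5)*(-34) = -22/5*(-34) = 748/5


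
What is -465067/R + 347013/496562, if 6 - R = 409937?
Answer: 373185985757/203556157222 ≈ 1.8333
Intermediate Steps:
R = -409931 (R = 6 - 1*409937 = 6 - 409937 = -409931)
-465067/R + 347013/496562 = -465067/(-409931) + 347013/496562 = -465067*(-1/409931) + 347013*(1/496562) = 465067/409931 + 347013/496562 = 373185985757/203556157222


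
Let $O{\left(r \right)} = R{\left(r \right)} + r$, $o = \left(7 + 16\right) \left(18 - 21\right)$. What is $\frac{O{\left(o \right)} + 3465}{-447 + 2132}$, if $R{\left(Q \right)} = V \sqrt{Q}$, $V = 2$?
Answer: $\frac{3396}{1685} + \frac{2 i \sqrt{69}}{1685} \approx 2.0154 + 0.0098595 i$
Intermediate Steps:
$R{\left(Q \right)} = 2 \sqrt{Q}$
$o = -69$ ($o = 23 \left(-3\right) = -69$)
$O{\left(r \right)} = r + 2 \sqrt{r}$ ($O{\left(r \right)} = 2 \sqrt{r} + r = r + 2 \sqrt{r}$)
$\frac{O{\left(o \right)} + 3465}{-447 + 2132} = \frac{\left(-69 + 2 \sqrt{-69}\right) + 3465}{-447 + 2132} = \frac{\left(-69 + 2 i \sqrt{69}\right) + 3465}{1685} = \left(\left(-69 + 2 i \sqrt{69}\right) + 3465\right) \frac{1}{1685} = \left(3396 + 2 i \sqrt{69}\right) \frac{1}{1685} = \frac{3396}{1685} + \frac{2 i \sqrt{69}}{1685}$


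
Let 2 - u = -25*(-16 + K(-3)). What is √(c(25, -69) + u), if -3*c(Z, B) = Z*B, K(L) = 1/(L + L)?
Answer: √6222/6 ≈ 13.147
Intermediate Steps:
K(L) = 1/(2*L)
c(Z, B) = -B*Z/3 (c(Z, B) = -Z*B/3 = -B*Z/3)
u = -2413/6 (u = 2 - (-25)*(-16 + (½)/(-3)) = 2 - (-25)*(-16 + (½)*(-⅓)) = 2 - (-25)*(-16 - ⅙) = 2 - (-25)*(-97)/6 = 2 - 1*2425/6 = 2 - 2425/6 = -2413/6 ≈ -402.17)
√(c(25, -69) + u) = √(-⅓*(-69)*25 - 2413/6) = √(575 - 2413/6) = √(1037/6) = √6222/6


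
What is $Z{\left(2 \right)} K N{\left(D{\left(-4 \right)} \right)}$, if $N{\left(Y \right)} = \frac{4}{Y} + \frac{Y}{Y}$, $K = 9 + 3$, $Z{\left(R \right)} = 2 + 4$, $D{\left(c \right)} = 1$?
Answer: $360$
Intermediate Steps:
$Z{\left(R \right)} = 6$
$K = 12$
$N{\left(Y \right)} = 1 + \frac{4}{Y}$ ($N{\left(Y \right)} = \frac{4}{Y} + 1 = 1 + \frac{4}{Y}$)
$Z{\left(2 \right)} K N{\left(D{\left(-4 \right)} \right)} = 6 \cdot 12 \frac{4 + 1}{1} = 72 \cdot 1 \cdot 5 = 72 \cdot 5 = 360$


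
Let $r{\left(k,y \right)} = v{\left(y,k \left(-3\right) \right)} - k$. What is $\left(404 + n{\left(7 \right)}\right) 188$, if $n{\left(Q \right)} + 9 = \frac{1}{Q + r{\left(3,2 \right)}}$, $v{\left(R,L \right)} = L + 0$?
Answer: $\frac{371112}{5} \approx 74222.0$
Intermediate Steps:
$v{\left(R,L \right)} = L$
$r{\left(k,y \right)} = - 4 k$ ($r{\left(k,y \right)} = k \left(-3\right) - k = - 3 k - k = - 4 k$)
$n{\left(Q \right)} = -9 + \frac{1}{-12 + Q}$ ($n{\left(Q \right)} = -9 + \frac{1}{Q - 12} = -9 + \frac{1}{-12 + Q}$)
$\left(404 + n{\left(7 \right)}\right) 188 = \left(404 + \frac{109 - 63}{-12 + 7}\right) 188 = \left(404 + \frac{109 - 63}{-5}\right) 188 = \left(404 - \frac{46}{5}\right) 188 = \frac{1974}{5} \cdot 188 = \frac{371112}{5}$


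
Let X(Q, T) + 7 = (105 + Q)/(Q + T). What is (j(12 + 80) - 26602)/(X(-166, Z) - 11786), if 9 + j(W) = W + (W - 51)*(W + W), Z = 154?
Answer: 45540/28291 ≈ 1.6097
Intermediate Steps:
X(Q, T) = -7 + (105 + Q)/(Q + T)
j(W) = -9 + W + 2*W*(-51 + W) (j(W) = -9 + (W + (W - 51)*(W + W)) = -9 + (W + (-51 + W)*(2*W)) = -9 + (W + 2*W*(-51 + W)) = -9 + W + 2*W*(-51 + W))
(j(12 + 80) - 26602)/(X(-166, Z) - 11786) = ((-9 - 101*(12 + 80) + 2*(12 + 80)**2) - 26602)/((105 - 7*154 - 6*(-166))/(-166 + 154) - 11786) = ((-9 - 101*92 + 2*92**2) - 26602)/((105 - 1078 + 996)/(-12) - 11786) = ((-9 - 9292 + 2*8464) - 26602)/(-1/12*23 - 11786) = ((-9 - 9292 + 16928) - 26602)/(-23/12 - 11786) = (7627 - 26602)/(-141455/12) = -18975*(-12/141455) = 45540/28291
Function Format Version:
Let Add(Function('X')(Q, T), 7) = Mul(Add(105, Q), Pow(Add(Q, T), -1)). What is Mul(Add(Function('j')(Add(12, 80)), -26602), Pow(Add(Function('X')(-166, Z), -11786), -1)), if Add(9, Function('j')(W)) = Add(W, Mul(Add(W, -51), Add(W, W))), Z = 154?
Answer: Rational(45540, 28291) ≈ 1.6097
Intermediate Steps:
Function('X')(Q, T) = Add(-7, Mul(Pow(Add(Q, T), -1), Add(105, Q))) (Function('X')(Q, T) = Add(-7, Mul(Add(105, Q), Pow(Add(Q, T), -1))) = Add(-7, Mul(Pow(Add(Q, T), -1), Add(105, Q))))
Function('j')(W) = Add(-9, W, Mul(2, W, Add(-51, W))) (Function('j')(W) = Add(-9, Add(W, Mul(Add(W, -51), Add(W, W)))) = Add(-9, Add(W, Mul(Add(-51, W), Mul(2, W)))) = Add(-9, Add(W, Mul(2, W, Add(-51, W)))) = Add(-9, W, Mul(2, W, Add(-51, W))))
Mul(Add(Function('j')(Add(12, 80)), -26602), Pow(Add(Function('X')(-166, Z), -11786), -1)) = Mul(Add(Add(-9, Mul(-101, Add(12, 80)), Mul(2, Pow(Add(12, 80), 2))), -26602), Pow(Add(Mul(Pow(Add(-166, 154), -1), Add(105, Mul(-7, 154), Mul(-6, -166))), -11786), -1)) = Mul(Add(Add(-9, Mul(-101, 92), Mul(2, Pow(92, 2))), -26602), Pow(Add(Mul(Pow(-12, -1), Add(105, -1078, 996)), -11786), -1)) = Mul(Add(Add(-9, -9292, Mul(2, 8464)), -26602), Pow(Add(Mul(Rational(-1, 12), 23), -11786), -1)) = Mul(Add(Add(-9, -9292, 16928), -26602), Pow(Add(Rational(-23, 12), -11786), -1)) = Mul(Add(7627, -26602), Pow(Rational(-141455, 12), -1)) = Mul(-18975, Rational(-12, 141455)) = Rational(45540, 28291)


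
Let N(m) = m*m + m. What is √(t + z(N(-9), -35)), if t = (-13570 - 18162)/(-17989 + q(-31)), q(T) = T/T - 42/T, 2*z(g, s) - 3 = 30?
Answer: √630930924394/185862 ≈ 4.2737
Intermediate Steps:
N(m) = m + m² (N(m) = m² + m = m + m²)
z(g, s) = 33/2 (z(g, s) = 3/2 + (½)*30 = 3/2 + 15 = 33/2)
q(T) = 1 - 42/T
t = 491846/278793 (t = (-13570 - 18162)/(-17989 + (-42 - 31)/(-31)) = -31732/(-17989 - 1/31*(-73)) = -31732/(-17989 + 73/31) = -31732/(-557586/31) = -31732*(-31/557586) = 491846/278793 ≈ 1.7642)
√(t + z(N(-9), -35)) = √(491846/278793 + 33/2) = √(10183861/557586) = √630930924394/185862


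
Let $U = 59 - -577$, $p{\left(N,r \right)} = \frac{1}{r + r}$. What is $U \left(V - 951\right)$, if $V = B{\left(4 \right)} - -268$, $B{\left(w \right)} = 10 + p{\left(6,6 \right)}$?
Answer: $-427975$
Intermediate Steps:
$p{\left(N,r \right)} = \frac{1}{2 r}$
$U = 636$ ($U = 59 + 577 = 636$)
$B{\left(w \right)} = \frac{121}{12}$ ($B{\left(w \right)} = 10 + \frac{1}{2 \cdot 6} = 10 + \frac{1}{2} \cdot \frac{1}{6} = 10 + \frac{1}{12} = \frac{121}{12}$)
$V = \frac{3337}{12}$ ($V = \frac{121}{12} - -268 = \frac{121}{12} + 268 = \frac{3337}{12} \approx 278.08$)
$U \left(V - 951\right) = 636 \left(\frac{3337}{12} - 951\right) = 636 \left(- \frac{8075}{12}\right) = -427975$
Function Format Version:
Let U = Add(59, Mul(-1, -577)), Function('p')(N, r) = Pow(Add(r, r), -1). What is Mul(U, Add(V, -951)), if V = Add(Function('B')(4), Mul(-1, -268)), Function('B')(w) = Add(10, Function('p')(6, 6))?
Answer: -427975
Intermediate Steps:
Function('p')(N, r) = Mul(Rational(1, 2), Pow(r, -1)) (Function('p')(N, r) = Pow(Mul(2, r), -1) = Mul(Rational(1, 2), Pow(r, -1)))
U = 636 (U = Add(59, 577) = 636)
Function('B')(w) = Rational(121, 12) (Function('B')(w) = Add(10, Mul(Rational(1, 2), Pow(6, -1))) = Add(10, Mul(Rational(1, 2), Rational(1, 6))) = Add(10, Rational(1, 12)) = Rational(121, 12))
V = Rational(3337, 12) (V = Add(Rational(121, 12), Mul(-1, -268)) = Add(Rational(121, 12), 268) = Rational(3337, 12) ≈ 278.08)
Mul(U, Add(V, -951)) = Mul(636, Add(Rational(3337, 12), -951)) = Mul(636, Rational(-8075, 12)) = -427975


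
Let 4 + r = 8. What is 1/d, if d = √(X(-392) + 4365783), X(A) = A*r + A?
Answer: √4363823/4363823 ≈ 0.00047870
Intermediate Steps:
r = 4 (r = -4 + 8 = 4)
X(A) = 5*A (X(A) = A*4 + A = 4*A + A = 5*A)
d = √4363823 (d = √(5*(-392) + 4365783) = √(-1960 + 4365783) = √4363823 ≈ 2089.0)
1/d = 1/(√4363823) = √4363823/4363823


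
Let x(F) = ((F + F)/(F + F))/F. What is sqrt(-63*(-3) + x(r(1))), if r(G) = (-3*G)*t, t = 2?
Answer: sqrt(6798)/6 ≈ 13.742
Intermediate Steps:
r(G) = -6*G (r(G) = -3*G*2 = -6*G)
x(F) = 1/F (x(F) = ((2*F)/((2*F)))/F = ((2*F)*(1/(2*F)))/F = 1/F)
sqrt(-63*(-3) + x(r(1))) = sqrt(-63*(-3) + 1/(-6*1)) = sqrt(-63*(-3) + 1/(-6)) = sqrt(189 - 1/6) = sqrt(1133/6) = sqrt(6798)/6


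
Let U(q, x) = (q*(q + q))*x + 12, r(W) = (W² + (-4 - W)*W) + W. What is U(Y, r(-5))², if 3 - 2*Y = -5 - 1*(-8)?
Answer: 144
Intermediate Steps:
Y = 0 (Y = 3/2 - (-5 - 1*(-8))/2 = 3/2 - (-5 + 8)/2 = 3/2 - ½*3 = 3/2 - 3/2 = 0)
r(W) = W + W² + W*(-4 - W) (r(W) = (W² + W*(-4 - W)) + W = W + W² + W*(-4 - W))
U(q, x) = 12 + 2*x*q² (U(q, x) = (q*(2*q))*x + 12 = (2*q²)*x + 12 = 2*x*q² + 12 = 12 + 2*x*q²)
U(Y, r(-5))² = (12 + 2*(-3*(-5))*0²)² = (12 + 2*15*0)² = (12 + 0)² = 12² = 144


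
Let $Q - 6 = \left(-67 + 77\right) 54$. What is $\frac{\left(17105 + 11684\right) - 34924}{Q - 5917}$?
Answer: $\frac{6135}{5371} \approx 1.1422$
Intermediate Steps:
$Q = 546$ ($Q = 6 + \left(-67 + 77\right) 54 = 6 + 10 \cdot 54 = 6 + 540 = 546$)
$\frac{\left(17105 + 11684\right) - 34924}{Q - 5917} = \frac{\left(17105 + 11684\right) - 34924}{546 - 5917} = \frac{28789 - 34924}{-5371} = \left(-6135\right) \left(- \frac{1}{5371}\right) = \frac{6135}{5371}$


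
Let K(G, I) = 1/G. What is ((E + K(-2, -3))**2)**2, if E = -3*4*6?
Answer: 442050625/16 ≈ 2.7628e+7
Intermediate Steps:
E = -72 (E = -12*6 = -72)
((E + K(-2, -3))**2)**2 = ((-72 + 1/(-2))**2)**2 = ((-72 - 1/2)**2)**2 = ((-145/2)**2)**2 = (21025/4)**2 = 442050625/16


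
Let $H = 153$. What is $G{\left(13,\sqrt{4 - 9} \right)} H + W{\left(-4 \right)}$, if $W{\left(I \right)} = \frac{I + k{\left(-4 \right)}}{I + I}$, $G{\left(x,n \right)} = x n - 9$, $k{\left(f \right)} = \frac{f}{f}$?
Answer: $- \frac{11013}{8} + 1989 i \sqrt{5} \approx -1376.6 + 4447.5 i$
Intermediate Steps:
$k{\left(f \right)} = 1$
$G{\left(x,n \right)} = -9 + n x$ ($G{\left(x,n \right)} = n x - 9 = -9 + n x$)
$W{\left(I \right)} = \frac{1 + I}{2 I}$ ($W{\left(I \right)} = \frac{I + 1}{I + I} = \frac{1 + I}{2 I}$)
$G{\left(13,\sqrt{4 - 9} \right)} H + W{\left(-4 \right)} = \left(-9 + \sqrt{4 - 9} \cdot 13\right) 153 + \frac{1 - 4}{2 \left(-4\right)} = \left(-9 + \sqrt{-5} \cdot 13\right) 153 + \frac{1}{2} \left(- \frac{1}{4}\right) \left(-3\right) = \left(-9 + i \sqrt{5} \cdot 13\right) 153 + \frac{3}{8} = \left(-9 + 13 i \sqrt{5}\right) 153 + \frac{3}{8} = \left(-1377 + 1989 i \sqrt{5}\right) + \frac{3}{8} = - \frac{11013}{8} + 1989 i \sqrt{5}$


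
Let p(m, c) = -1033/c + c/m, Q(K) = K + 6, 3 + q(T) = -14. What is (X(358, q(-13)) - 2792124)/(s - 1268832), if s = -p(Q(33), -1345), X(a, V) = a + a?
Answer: 73211653320/33277406911 ≈ 2.2000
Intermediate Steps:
q(T) = -17 (q(T) = -3 - 14 = -17)
Q(K) = 6 + K
X(a, V) = 2*a
s = 1768738/52455 (s = -(-1033/(-1345) - 1345/(6 + 33)) = -(-1033*(-1/1345) - 1345/39) = -(1033/1345 - 1345*1/39) = -(1033/1345 - 1345/39) = -1*(-1768738/52455) = 1768738/52455 ≈ 33.719)
(X(358, q(-13)) - 2792124)/(s - 1268832) = (2*358 - 2792124)/(1768738/52455 - 1268832) = (716 - 2792124)/(-66554813822/52455) = -2791408*(-52455/66554813822) = 73211653320/33277406911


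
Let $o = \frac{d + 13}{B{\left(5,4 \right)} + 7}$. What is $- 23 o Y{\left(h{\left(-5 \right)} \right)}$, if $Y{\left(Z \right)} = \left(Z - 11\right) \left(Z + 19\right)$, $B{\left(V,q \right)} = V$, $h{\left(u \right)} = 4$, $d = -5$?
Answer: $\frac{7406}{3} \approx 2468.7$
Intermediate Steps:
$o = \frac{2}{3}$ ($o = \frac{-5 + 13}{5 + 7} = \frac{8}{12} = 8 \cdot \frac{1}{12} = \frac{2}{3} \approx 0.66667$)
$Y{\left(Z \right)} = \left(-11 + Z\right) \left(19 + Z\right)$
$- 23 o Y{\left(h{\left(-5 \right)} \right)} = \left(-23\right) \frac{2}{3} \left(-209 + 4^{2} + 8 \cdot 4\right) = - \frac{46 \left(-209 + 16 + 32\right)}{3} = \left(- \frac{46}{3}\right) \left(-161\right) = \frac{7406}{3}$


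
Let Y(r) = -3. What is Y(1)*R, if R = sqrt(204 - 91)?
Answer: -3*sqrt(113) ≈ -31.890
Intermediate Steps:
R = sqrt(113) ≈ 10.630
Y(1)*R = -3*sqrt(113)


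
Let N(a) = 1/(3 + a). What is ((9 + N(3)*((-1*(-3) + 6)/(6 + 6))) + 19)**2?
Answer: 50625/64 ≈ 791.02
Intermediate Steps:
((9 + N(3)*((-1*(-3) + 6)/(6 + 6))) + 19)**2 = ((9 + ((-1*(-3) + 6)/(6 + 6))/(3 + 3)) + 19)**2 = ((9 + ((3 + 6)/12)/6) + 19)**2 = ((9 + (9*(1/12))/6) + 19)**2 = ((9 + (1/6)*(3/4)) + 19)**2 = ((9 + 1/8) + 19)**2 = (73/8 + 19)**2 = (225/8)**2 = 50625/64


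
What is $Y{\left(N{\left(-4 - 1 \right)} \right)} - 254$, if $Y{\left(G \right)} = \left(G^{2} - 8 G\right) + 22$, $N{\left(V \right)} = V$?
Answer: $-167$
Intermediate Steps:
$Y{\left(G \right)} = 22 + G^{2} - 8 G$
$Y{\left(N{\left(-4 - 1 \right)} \right)} - 254 = \left(22 + \left(-4 - 1\right)^{2} - 8 \left(-4 - 1\right)\right) - 254 = \left(22 + \left(-5\right)^{2} - -40\right) - 254 = \left(22 + 25 + 40\right) - 254 = 87 - 254 = -167$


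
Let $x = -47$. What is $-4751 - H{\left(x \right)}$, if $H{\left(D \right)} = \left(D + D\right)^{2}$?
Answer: $-13587$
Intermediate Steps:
$H{\left(D \right)} = 4 D^{2}$ ($H{\left(D \right)} = \left(2 D\right)^{2} = 4 D^{2}$)
$-4751 - H{\left(x \right)} = -4751 - 4 \left(-47\right)^{2} = -4751 - 4 \cdot 2209 = -4751 - 8836 = -13587$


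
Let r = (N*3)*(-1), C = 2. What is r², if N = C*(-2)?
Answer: 144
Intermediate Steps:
N = -4 (N = 2*(-2) = -4)
r = 12 (r = -4*3*(-1) = -12*(-1) = 12)
r² = 12² = 144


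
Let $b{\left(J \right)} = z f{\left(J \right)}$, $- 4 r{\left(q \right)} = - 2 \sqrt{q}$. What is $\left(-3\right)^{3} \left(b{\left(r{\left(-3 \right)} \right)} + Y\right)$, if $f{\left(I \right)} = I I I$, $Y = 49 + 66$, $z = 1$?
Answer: $-3105 + \frac{81 i \sqrt{3}}{8} \approx -3105.0 + 17.537 i$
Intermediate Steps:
$r{\left(q \right)} = \frac{\sqrt{q}}{2}$ ($r{\left(q \right)} = - \frac{\left(-2\right) \sqrt{q}}{4} = \frac{\sqrt{q}}{2}$)
$Y = 115$
$f{\left(I \right)} = I^{3}$ ($f{\left(I \right)} = I^{2} I = I^{3}$)
$b{\left(J \right)} = J^{3}$ ($b{\left(J \right)} = 1 J^{3} = J^{3}$)
$\left(-3\right)^{3} \left(b{\left(r{\left(-3 \right)} \right)} + Y\right) = \left(-3\right)^{3} \left(\left(\frac{\sqrt{-3}}{2}\right)^{3} + 115\right) = - 27 \left(\left(\frac{i \sqrt{3}}{2}\right)^{3} + 115\right) = - 27 \left(- \frac{3 i \sqrt{3}}{8} + 115\right) = - 27 \left(115 - \frac{3 i \sqrt{3}}{8}\right) = -3105 + \frac{81 i \sqrt{3}}{8}$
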